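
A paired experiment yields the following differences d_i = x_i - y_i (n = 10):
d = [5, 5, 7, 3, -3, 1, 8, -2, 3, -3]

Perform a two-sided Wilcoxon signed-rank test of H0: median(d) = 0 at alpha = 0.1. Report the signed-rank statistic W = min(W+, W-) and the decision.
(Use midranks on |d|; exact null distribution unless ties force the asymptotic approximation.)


Step 1: Drop any zero differences (none here) and take |d_i|.
|d| = [5, 5, 7, 3, 3, 1, 8, 2, 3, 3]
Step 2: Midrank |d_i| (ties get averaged ranks).
ranks: |5|->7.5, |5|->7.5, |7|->9, |3|->4.5, |3|->4.5, |1|->1, |8|->10, |2|->2, |3|->4.5, |3|->4.5
Step 3: Attach original signs; sum ranks with positive sign and with negative sign.
W+ = 7.5 + 7.5 + 9 + 4.5 + 1 + 10 + 4.5 = 44
W- = 4.5 + 2 + 4.5 = 11
(Check: W+ + W- = 55 should equal n(n+1)/2 = 55.)
Step 4: Test statistic W = min(W+, W-) = 11.
Step 5: Ties in |d|, so use the tie-corrected normal approximation.
        E[W] = n(n+1)/4 = 10*11/4 = 27.5.
        Tie groups: |d|=3 (t=4), |d|=5 (t=2); sum(t^3 - t) = 66.
        Var[W] = n(n+1)(2n+1)/24 - sum(t^3-t)/48 = 2310/24 - 66/48 = 94.875.
        z = (W - E[W]) / sqrt(Var[W]) = (11 - 27.5) / 9.7404 = -1.6940.
        Two-sided p = 2*Phi(z) = 0.090269.
Step 6: alpha = 0.1. reject H0.

W+ = 44, W- = 11, W = min = 11, p = 0.090269, reject H0.


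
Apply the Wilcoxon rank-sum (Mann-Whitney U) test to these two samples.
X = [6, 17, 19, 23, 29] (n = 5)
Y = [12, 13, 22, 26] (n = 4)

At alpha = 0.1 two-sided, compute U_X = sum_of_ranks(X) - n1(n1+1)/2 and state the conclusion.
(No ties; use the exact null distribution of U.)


Step 1: Combine and sort all 9 observations; assign midranks.
sorted (value, group): (6,X), (12,Y), (13,Y), (17,X), (19,X), (22,Y), (23,X), (26,Y), (29,X)
ranks: 6->1, 12->2, 13->3, 17->4, 19->5, 22->6, 23->7, 26->8, 29->9
Step 2: Rank sum for X: R1 = 1 + 4 + 5 + 7 + 9 = 26.
Step 3: U_X = R1 - n1(n1+1)/2 = 26 - 5*6/2 = 26 - 15 = 11.
       U_Y = n1*n2 - U_X = 20 - 11 = 9.
Step 4: No ties, so the exact null distribution of U (based on enumerating the C(9,5) = 126 equally likely rank assignments) gives the two-sided p-value.
Step 5: p-value = 0.904762; compare to alpha = 0.1. fail to reject H0.

U_X = 11, p = 0.904762, fail to reject H0 at alpha = 0.1.


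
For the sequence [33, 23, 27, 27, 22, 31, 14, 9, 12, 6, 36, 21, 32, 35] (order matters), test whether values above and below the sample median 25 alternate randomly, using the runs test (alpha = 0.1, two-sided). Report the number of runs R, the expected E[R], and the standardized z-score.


Step 1: Compute median = 25; label A = above, B = below.
Labels in order: ABAABABBBBABAA  (n_A = 7, n_B = 7)
Step 2: Count runs R = 9.
Step 3: Under H0 (random ordering), E[R] = 2*n_A*n_B/(n_A+n_B) + 1 = 2*7*7/14 + 1 = 8.0000.
        Var[R] = 2*n_A*n_B*(2*n_A*n_B - n_A - n_B) / ((n_A+n_B)^2 * (n_A+n_B-1)) = 8232/2548 = 3.2308.
        SD[R] = 1.7974.
Step 4: Continuity-corrected z = (R - 0.5 - E[R]) / SD[R] = (9 - 0.5 - 8.0000) / 1.7974 = 0.2782.
Step 5: Two-sided p-value via normal approximation = 2*(1 - Phi(|z|)) = 0.780879.
Step 6: alpha = 0.1. fail to reject H0.

R = 9, z = 0.2782, p = 0.780879, fail to reject H0.


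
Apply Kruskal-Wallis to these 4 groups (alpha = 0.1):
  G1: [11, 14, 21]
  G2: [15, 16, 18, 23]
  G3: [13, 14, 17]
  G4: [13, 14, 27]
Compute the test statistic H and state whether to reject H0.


Step 1: Combine all N = 13 observations and assign midranks.
sorted (value, group, rank): (11,G1,1), (13,G3,2.5), (13,G4,2.5), (14,G1,5), (14,G3,5), (14,G4,5), (15,G2,7), (16,G2,8), (17,G3,9), (18,G2,10), (21,G1,11), (23,G2,12), (27,G4,13)
Step 2: Sum ranks within each group.
R_1 = 17 (n_1 = 3)
R_2 = 37 (n_2 = 4)
R_3 = 16.5 (n_3 = 3)
R_4 = 20.5 (n_4 = 3)
Step 3: H = 12/(N(N+1)) * sum(R_i^2/n_i) - 3(N+1)
     = 12/(13*14) * (17^2/3 + 37^2/4 + 16.5^2/3 + 20.5^2/3) - 3*14
     = 0.065934 * 669.417 - 42
     = 2.137363.
Step 4: Ties present; correction factor C = 1 - 30/(13^3 - 13) = 0.986264. Corrected H = 2.137363 / 0.986264 = 2.167131.
Step 5: Under H0, H ~ chi^2(3); p-value = 0.538452.
Step 6: alpha = 0.1. fail to reject H0.

H = 2.1671, df = 3, p = 0.538452, fail to reject H0.


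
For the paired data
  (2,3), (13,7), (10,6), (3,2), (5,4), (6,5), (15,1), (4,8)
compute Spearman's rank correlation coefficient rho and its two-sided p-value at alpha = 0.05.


Step 1: Rank x and y separately (midranks; no ties here).
rank(x): 2->1, 13->7, 10->6, 3->2, 5->4, 6->5, 15->8, 4->3
rank(y): 3->3, 7->7, 6->6, 2->2, 4->4, 5->5, 1->1, 8->8
Step 2: d_i = R_x(i) - R_y(i); compute d_i^2.
  (1-3)^2=4, (7-7)^2=0, (6-6)^2=0, (2-2)^2=0, (4-4)^2=0, (5-5)^2=0, (8-1)^2=49, (3-8)^2=25
sum(d^2) = 78.
Step 3: rho = 1 - 6*78 / (8*(8^2 - 1)) = 1 - 468/504 = 0.071429.
Step 4: Under H0, t = rho * sqrt((n-2)/(1-rho^2)) = 0.1754 ~ t(6).
Step 5: Two-sided p-value from the t-distribution with 6 df = 0.866526.
Step 6: alpha = 0.05. fail to reject H0.

rho = 0.0714, p = 0.866526, fail to reject H0 at alpha = 0.05.


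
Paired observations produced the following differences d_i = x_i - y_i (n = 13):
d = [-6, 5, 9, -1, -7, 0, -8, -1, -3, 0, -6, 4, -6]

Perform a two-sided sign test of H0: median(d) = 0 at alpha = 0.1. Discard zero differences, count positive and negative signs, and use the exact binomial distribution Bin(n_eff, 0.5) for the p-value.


Step 1: Discard zero differences. Original n = 13; n_eff = number of nonzero differences = 11.
Nonzero differences (with sign): -6, +5, +9, -1, -7, -8, -1, -3, -6, +4, -6
Step 2: Count signs: positive = 3, negative = 8.
Step 3: Under H0: P(positive) = 0.5, so the number of positives S ~ Bin(11, 0.5).
Step 4: Two-sided exact p-value = sum of Bin(11,0.5) probabilities at or below the observed probability = 0.226562.
Step 5: alpha = 0.1. fail to reject H0.

n_eff = 11, pos = 3, neg = 8, p = 0.226562, fail to reject H0.


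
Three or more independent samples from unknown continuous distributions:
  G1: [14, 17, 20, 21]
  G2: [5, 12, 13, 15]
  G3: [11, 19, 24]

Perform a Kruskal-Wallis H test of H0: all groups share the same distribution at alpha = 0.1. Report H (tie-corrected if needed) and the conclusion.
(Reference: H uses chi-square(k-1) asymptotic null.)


Step 1: Combine all N = 11 observations and assign midranks.
sorted (value, group, rank): (5,G2,1), (11,G3,2), (12,G2,3), (13,G2,4), (14,G1,5), (15,G2,6), (17,G1,7), (19,G3,8), (20,G1,9), (21,G1,10), (24,G3,11)
Step 2: Sum ranks within each group.
R_1 = 31 (n_1 = 4)
R_2 = 14 (n_2 = 4)
R_3 = 21 (n_3 = 3)
Step 3: H = 12/(N(N+1)) * sum(R_i^2/n_i) - 3(N+1)
     = 12/(11*12) * (31^2/4 + 14^2/4 + 21^2/3) - 3*12
     = 0.090909 * 436.25 - 36
     = 3.659091.
Step 4: No ties, so H is used without correction.
Step 5: Under H0, H ~ chi^2(2); p-value = 0.160486.
Step 6: alpha = 0.1. fail to reject H0.

H = 3.6591, df = 2, p = 0.160486, fail to reject H0.


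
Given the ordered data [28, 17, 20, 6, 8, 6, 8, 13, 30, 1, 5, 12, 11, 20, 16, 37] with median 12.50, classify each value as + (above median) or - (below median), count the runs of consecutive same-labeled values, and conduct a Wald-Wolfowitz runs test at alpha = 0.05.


Step 1: Compute median = 12.50; label A = above, B = below.
Labels in order: AAABBBBAABBBBAAA  (n_A = 8, n_B = 8)
Step 2: Count runs R = 5.
Step 3: Under H0 (random ordering), E[R] = 2*n_A*n_B/(n_A+n_B) + 1 = 2*8*8/16 + 1 = 9.0000.
        Var[R] = 2*n_A*n_B*(2*n_A*n_B - n_A - n_B) / ((n_A+n_B)^2 * (n_A+n_B-1)) = 14336/3840 = 3.7333.
        SD[R] = 1.9322.
Step 4: Continuity-corrected z = (R + 0.5 - E[R]) / SD[R] = (5 + 0.5 - 9.0000) / 1.9322 = -1.8114.
Step 5: Two-sided p-value via normal approximation = 2*(1 - Phi(|z|)) = 0.070076.
Step 6: alpha = 0.05. fail to reject H0.

R = 5, z = -1.8114, p = 0.070076, fail to reject H0.


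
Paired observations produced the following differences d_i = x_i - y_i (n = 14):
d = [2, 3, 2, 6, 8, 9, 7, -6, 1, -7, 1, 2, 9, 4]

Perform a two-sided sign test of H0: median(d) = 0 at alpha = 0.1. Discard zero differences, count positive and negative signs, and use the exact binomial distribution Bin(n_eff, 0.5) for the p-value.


Step 1: Discard zero differences. Original n = 14; n_eff = number of nonzero differences = 14.
Nonzero differences (with sign): +2, +3, +2, +6, +8, +9, +7, -6, +1, -7, +1, +2, +9, +4
Step 2: Count signs: positive = 12, negative = 2.
Step 3: Under H0: P(positive) = 0.5, so the number of positives S ~ Bin(14, 0.5).
Step 4: Two-sided exact p-value = sum of Bin(14,0.5) probabilities at or below the observed probability = 0.012939.
Step 5: alpha = 0.1. reject H0.

n_eff = 14, pos = 12, neg = 2, p = 0.012939, reject H0.


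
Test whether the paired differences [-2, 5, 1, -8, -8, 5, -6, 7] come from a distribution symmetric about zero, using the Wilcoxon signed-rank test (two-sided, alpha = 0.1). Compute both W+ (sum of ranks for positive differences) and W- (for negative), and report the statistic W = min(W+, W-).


Step 1: Drop any zero differences (none here) and take |d_i|.
|d| = [2, 5, 1, 8, 8, 5, 6, 7]
Step 2: Midrank |d_i| (ties get averaged ranks).
ranks: |2|->2, |5|->3.5, |1|->1, |8|->7.5, |8|->7.5, |5|->3.5, |6|->5, |7|->6
Step 3: Attach original signs; sum ranks with positive sign and with negative sign.
W+ = 3.5 + 1 + 3.5 + 6 = 14
W- = 2 + 7.5 + 7.5 + 5 = 22
(Check: W+ + W- = 36 should equal n(n+1)/2 = 36.)
Step 4: Test statistic W = min(W+, W-) = 14.
Step 5: Ties in |d|, so use the tie-corrected normal approximation.
        E[W] = n(n+1)/4 = 8*9/4 = 18.
        Tie groups: |d|=5 (t=2), |d|=8 (t=2); sum(t^3 - t) = 12.
        Var[W] = n(n+1)(2n+1)/24 - sum(t^3-t)/48 = 1224/24 - 12/48 = 50.75.
        z = (W - E[W]) / sqrt(Var[W]) = (14 - 18) / 7.1239 = -0.5615.
        Two-sided p = 2*Phi(z) = 0.574464.
Step 6: alpha = 0.1. fail to reject H0.

W+ = 14, W- = 22, W = min = 14, p = 0.574464, fail to reject H0.


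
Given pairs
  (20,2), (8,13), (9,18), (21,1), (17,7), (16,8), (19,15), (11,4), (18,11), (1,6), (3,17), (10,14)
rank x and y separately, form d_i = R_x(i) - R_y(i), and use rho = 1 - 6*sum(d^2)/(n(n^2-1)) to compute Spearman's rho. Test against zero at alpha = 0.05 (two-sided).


Step 1: Rank x and y separately (midranks; no ties here).
rank(x): 20->11, 8->3, 9->4, 21->12, 17->8, 16->7, 19->10, 11->6, 18->9, 1->1, 3->2, 10->5
rank(y): 2->2, 13->8, 18->12, 1->1, 7->5, 8->6, 15->10, 4->3, 11->7, 6->4, 17->11, 14->9
Step 2: d_i = R_x(i) - R_y(i); compute d_i^2.
  (11-2)^2=81, (3-8)^2=25, (4-12)^2=64, (12-1)^2=121, (8-5)^2=9, (7-6)^2=1, (10-10)^2=0, (6-3)^2=9, (9-7)^2=4, (1-4)^2=9, (2-11)^2=81, (5-9)^2=16
sum(d^2) = 420.
Step 3: rho = 1 - 6*420 / (12*(12^2 - 1)) = 1 - 2520/1716 = -0.468531.
Step 4: Under H0, t = rho * sqrt((n-2)/(1-rho^2)) = -1.6771 ~ t(10).
Step 5: Two-sided p-value from the t-distribution with 10 df = 0.124455.
Step 6: alpha = 0.05. fail to reject H0.

rho = -0.4685, p = 0.124455, fail to reject H0 at alpha = 0.05.


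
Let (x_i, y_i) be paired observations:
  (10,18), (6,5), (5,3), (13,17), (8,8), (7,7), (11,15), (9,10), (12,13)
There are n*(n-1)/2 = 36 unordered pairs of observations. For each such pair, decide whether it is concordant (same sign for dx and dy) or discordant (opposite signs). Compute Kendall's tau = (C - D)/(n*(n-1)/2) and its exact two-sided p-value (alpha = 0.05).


Step 1: Enumerate the 36 unordered pairs (i,j) with i<j and classify each by sign(x_j-x_i) * sign(y_j-y_i).
  (1,2):dx=-4,dy=-13->C; (1,3):dx=-5,dy=-15->C; (1,4):dx=+3,dy=-1->D; (1,5):dx=-2,dy=-10->C
  (1,6):dx=-3,dy=-11->C; (1,7):dx=+1,dy=-3->D; (1,8):dx=-1,dy=-8->C; (1,9):dx=+2,dy=-5->D
  (2,3):dx=-1,dy=-2->C; (2,4):dx=+7,dy=+12->C; (2,5):dx=+2,dy=+3->C; (2,6):dx=+1,dy=+2->C
  (2,7):dx=+5,dy=+10->C; (2,8):dx=+3,dy=+5->C; (2,9):dx=+6,dy=+8->C; (3,4):dx=+8,dy=+14->C
  (3,5):dx=+3,dy=+5->C; (3,6):dx=+2,dy=+4->C; (3,7):dx=+6,dy=+12->C; (3,8):dx=+4,dy=+7->C
  (3,9):dx=+7,dy=+10->C; (4,5):dx=-5,dy=-9->C; (4,6):dx=-6,dy=-10->C; (4,7):dx=-2,dy=-2->C
  (4,8):dx=-4,dy=-7->C; (4,9):dx=-1,dy=-4->C; (5,6):dx=-1,dy=-1->C; (5,7):dx=+3,dy=+7->C
  (5,8):dx=+1,dy=+2->C; (5,9):dx=+4,dy=+5->C; (6,7):dx=+4,dy=+8->C; (6,8):dx=+2,dy=+3->C
  (6,9):dx=+5,dy=+6->C; (7,8):dx=-2,dy=-5->C; (7,9):dx=+1,dy=-2->D; (8,9):dx=+3,dy=+3->C
Step 2: C = 32, D = 4, total pairs = 36.
Step 3: tau = (C - D)/(n(n-1)/2) = (32 - 4)/36 = 0.777778.
Step 4: Exact two-sided p-value (enumerate n! = 362880 permutations of y under H0): p = 0.002425.
Step 5: alpha = 0.05. reject H0.

tau_b = 0.7778 (C=32, D=4), p = 0.002425, reject H0.


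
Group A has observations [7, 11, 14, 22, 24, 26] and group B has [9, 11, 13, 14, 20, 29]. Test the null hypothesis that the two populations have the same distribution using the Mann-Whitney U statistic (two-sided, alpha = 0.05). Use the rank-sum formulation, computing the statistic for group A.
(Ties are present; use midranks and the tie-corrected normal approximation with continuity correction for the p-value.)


Step 1: Combine and sort all 12 observations; assign midranks.
sorted (value, group): (7,X), (9,Y), (11,X), (11,Y), (13,Y), (14,X), (14,Y), (20,Y), (22,X), (24,X), (26,X), (29,Y)
ranks: 7->1, 9->2, 11->3.5, 11->3.5, 13->5, 14->6.5, 14->6.5, 20->8, 22->9, 24->10, 26->11, 29->12
Step 2: Rank sum for X: R1 = 1 + 3.5 + 6.5 + 9 + 10 + 11 = 41.
Step 3: U_X = R1 - n1(n1+1)/2 = 41 - 6*7/2 = 41 - 21 = 20.
       U_Y = n1*n2 - U_X = 36 - 20 = 16.
Step 4: Ties are present, so use the tie-corrected normal approximation (with continuity correction) for the p-value.
Step 5: p-value = 0.809527; compare to alpha = 0.05. fail to reject H0.

U_X = 20, p = 0.809527, fail to reject H0 at alpha = 0.05.


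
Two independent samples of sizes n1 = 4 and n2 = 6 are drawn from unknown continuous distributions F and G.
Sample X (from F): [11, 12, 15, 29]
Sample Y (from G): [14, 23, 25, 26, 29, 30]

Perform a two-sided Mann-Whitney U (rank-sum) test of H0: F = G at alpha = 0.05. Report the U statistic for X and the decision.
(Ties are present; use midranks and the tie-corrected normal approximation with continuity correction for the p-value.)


Step 1: Combine and sort all 10 observations; assign midranks.
sorted (value, group): (11,X), (12,X), (14,Y), (15,X), (23,Y), (25,Y), (26,Y), (29,X), (29,Y), (30,Y)
ranks: 11->1, 12->2, 14->3, 15->4, 23->5, 25->6, 26->7, 29->8.5, 29->8.5, 30->10
Step 2: Rank sum for X: R1 = 1 + 2 + 4 + 8.5 = 15.5.
Step 3: U_X = R1 - n1(n1+1)/2 = 15.5 - 4*5/2 = 15.5 - 10 = 5.5.
       U_Y = n1*n2 - U_X = 24 - 5.5 = 18.5.
Step 4: Ties are present, so use the tie-corrected normal approximation (with continuity correction) for the p-value.
Step 5: p-value = 0.199458; compare to alpha = 0.05. fail to reject H0.

U_X = 5.5, p = 0.199458, fail to reject H0 at alpha = 0.05.


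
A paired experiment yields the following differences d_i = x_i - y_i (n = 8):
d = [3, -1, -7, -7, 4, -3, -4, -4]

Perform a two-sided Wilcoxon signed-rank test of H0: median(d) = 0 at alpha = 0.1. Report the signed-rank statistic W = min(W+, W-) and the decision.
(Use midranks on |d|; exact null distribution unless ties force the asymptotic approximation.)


Step 1: Drop any zero differences (none here) and take |d_i|.
|d| = [3, 1, 7, 7, 4, 3, 4, 4]
Step 2: Midrank |d_i| (ties get averaged ranks).
ranks: |3|->2.5, |1|->1, |7|->7.5, |7|->7.5, |4|->5, |3|->2.5, |4|->5, |4|->5
Step 3: Attach original signs; sum ranks with positive sign and with negative sign.
W+ = 2.5 + 5 = 7.5
W- = 1 + 7.5 + 7.5 + 2.5 + 5 + 5 = 28.5
(Check: W+ + W- = 36 should equal n(n+1)/2 = 36.)
Step 4: Test statistic W = min(W+, W-) = 7.5.
Step 5: Ties in |d|, so use the tie-corrected normal approximation.
        E[W] = n(n+1)/4 = 8*9/4 = 18.
        Tie groups: |d|=3 (t=2), |d|=4 (t=3), |d|=7 (t=2); sum(t^3 - t) = 36.
        Var[W] = n(n+1)(2n+1)/24 - sum(t^3-t)/48 = 1224/24 - 36/48 = 50.25.
        z = (W - E[W]) / sqrt(Var[W]) = (7.5 - 18) / 7.0887 = -1.4812.
        Two-sided p = 2*Phi(z) = 0.138546.
Step 6: alpha = 0.1. fail to reject H0.

W+ = 7.5, W- = 28.5, W = min = 7.5, p = 0.138546, fail to reject H0.


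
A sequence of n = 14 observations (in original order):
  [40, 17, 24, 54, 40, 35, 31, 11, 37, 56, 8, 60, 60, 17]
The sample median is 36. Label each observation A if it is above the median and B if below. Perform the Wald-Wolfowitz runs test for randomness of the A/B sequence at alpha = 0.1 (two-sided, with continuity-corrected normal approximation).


Step 1: Compute median = 36; label A = above, B = below.
Labels in order: ABBAABBBAABAAB  (n_A = 7, n_B = 7)
Step 2: Count runs R = 8.
Step 3: Under H0 (random ordering), E[R] = 2*n_A*n_B/(n_A+n_B) + 1 = 2*7*7/14 + 1 = 8.0000.
        Var[R] = 2*n_A*n_B*(2*n_A*n_B - n_A - n_B) / ((n_A+n_B)^2 * (n_A+n_B-1)) = 8232/2548 = 3.2308.
        SD[R] = 1.7974.
Step 4: R = E[R], so z = 0 with no continuity correction.
Step 5: Two-sided p-value via normal approximation = 2*(1 - Phi(|z|)) = 1.000000.
Step 6: alpha = 0.1. fail to reject H0.

R = 8, z = 0.0000, p = 1.000000, fail to reject H0.


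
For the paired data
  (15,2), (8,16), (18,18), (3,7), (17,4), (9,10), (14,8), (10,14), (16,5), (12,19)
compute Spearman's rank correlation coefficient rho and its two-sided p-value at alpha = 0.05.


Step 1: Rank x and y separately (midranks; no ties here).
rank(x): 15->7, 8->2, 18->10, 3->1, 17->9, 9->3, 14->6, 10->4, 16->8, 12->5
rank(y): 2->1, 16->8, 18->9, 7->4, 4->2, 10->6, 8->5, 14->7, 5->3, 19->10
Step 2: d_i = R_x(i) - R_y(i); compute d_i^2.
  (7-1)^2=36, (2-8)^2=36, (10-9)^2=1, (1-4)^2=9, (9-2)^2=49, (3-6)^2=9, (6-5)^2=1, (4-7)^2=9, (8-3)^2=25, (5-10)^2=25
sum(d^2) = 200.
Step 3: rho = 1 - 6*200 / (10*(10^2 - 1)) = 1 - 1200/990 = -0.212121.
Step 4: Under H0, t = rho * sqrt((n-2)/(1-rho^2)) = -0.6139 ~ t(8).
Step 5: Two-sided p-value from the t-distribution with 8 df = 0.556306.
Step 6: alpha = 0.05. fail to reject H0.

rho = -0.2121, p = 0.556306, fail to reject H0 at alpha = 0.05.


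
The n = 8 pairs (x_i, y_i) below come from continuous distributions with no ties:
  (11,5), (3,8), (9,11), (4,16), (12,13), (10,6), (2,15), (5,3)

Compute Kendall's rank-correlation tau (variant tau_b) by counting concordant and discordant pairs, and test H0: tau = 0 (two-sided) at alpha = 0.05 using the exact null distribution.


Step 1: Enumerate the 28 unordered pairs (i,j) with i<j and classify each by sign(x_j-x_i) * sign(y_j-y_i).
  (1,2):dx=-8,dy=+3->D; (1,3):dx=-2,dy=+6->D; (1,4):dx=-7,dy=+11->D; (1,5):dx=+1,dy=+8->C
  (1,6):dx=-1,dy=+1->D; (1,7):dx=-9,dy=+10->D; (1,8):dx=-6,dy=-2->C; (2,3):dx=+6,dy=+3->C
  (2,4):dx=+1,dy=+8->C; (2,5):dx=+9,dy=+5->C; (2,6):dx=+7,dy=-2->D; (2,7):dx=-1,dy=+7->D
  (2,8):dx=+2,dy=-5->D; (3,4):dx=-5,dy=+5->D; (3,5):dx=+3,dy=+2->C; (3,6):dx=+1,dy=-5->D
  (3,7):dx=-7,dy=+4->D; (3,8):dx=-4,dy=-8->C; (4,5):dx=+8,dy=-3->D; (4,6):dx=+6,dy=-10->D
  (4,7):dx=-2,dy=-1->C; (4,8):dx=+1,dy=-13->D; (5,6):dx=-2,dy=-7->C; (5,7):dx=-10,dy=+2->D
  (5,8):dx=-7,dy=-10->C; (6,7):dx=-8,dy=+9->D; (6,8):dx=-5,dy=-3->C; (7,8):dx=+3,dy=-12->D
Step 2: C = 11, D = 17, total pairs = 28.
Step 3: tau = (C - D)/(n(n-1)/2) = (11 - 17)/28 = -0.214286.
Step 4: Exact two-sided p-value (enumerate n! = 40320 permutations of y under H0): p = 0.548413.
Step 5: alpha = 0.05. fail to reject H0.

tau_b = -0.2143 (C=11, D=17), p = 0.548413, fail to reject H0.


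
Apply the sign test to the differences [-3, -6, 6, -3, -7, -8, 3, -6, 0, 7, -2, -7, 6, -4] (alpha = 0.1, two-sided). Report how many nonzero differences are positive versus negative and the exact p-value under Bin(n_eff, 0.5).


Step 1: Discard zero differences. Original n = 14; n_eff = number of nonzero differences = 13.
Nonzero differences (with sign): -3, -6, +6, -3, -7, -8, +3, -6, +7, -2, -7, +6, -4
Step 2: Count signs: positive = 4, negative = 9.
Step 3: Under H0: P(positive) = 0.5, so the number of positives S ~ Bin(13, 0.5).
Step 4: Two-sided exact p-value = sum of Bin(13,0.5) probabilities at or below the observed probability = 0.266846.
Step 5: alpha = 0.1. fail to reject H0.

n_eff = 13, pos = 4, neg = 9, p = 0.266846, fail to reject H0.


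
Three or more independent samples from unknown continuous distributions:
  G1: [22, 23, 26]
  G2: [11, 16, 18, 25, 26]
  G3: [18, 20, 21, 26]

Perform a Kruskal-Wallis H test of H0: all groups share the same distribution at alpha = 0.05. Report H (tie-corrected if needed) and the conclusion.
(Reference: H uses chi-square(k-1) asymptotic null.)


Step 1: Combine all N = 12 observations and assign midranks.
sorted (value, group, rank): (11,G2,1), (16,G2,2), (18,G2,3.5), (18,G3,3.5), (20,G3,5), (21,G3,6), (22,G1,7), (23,G1,8), (25,G2,9), (26,G1,11), (26,G2,11), (26,G3,11)
Step 2: Sum ranks within each group.
R_1 = 26 (n_1 = 3)
R_2 = 26.5 (n_2 = 5)
R_3 = 25.5 (n_3 = 4)
Step 3: H = 12/(N(N+1)) * sum(R_i^2/n_i) - 3(N+1)
     = 12/(12*13) * (26^2/3 + 26.5^2/5 + 25.5^2/4) - 3*13
     = 0.076923 * 528.346 - 39
     = 1.641987.
Step 4: Ties present; correction factor C = 1 - 30/(12^3 - 12) = 0.982517. Corrected H = 1.641987 / 0.982517 = 1.671204.
Step 5: Under H0, H ~ chi^2(2); p-value = 0.433613.
Step 6: alpha = 0.05. fail to reject H0.

H = 1.6712, df = 2, p = 0.433613, fail to reject H0.


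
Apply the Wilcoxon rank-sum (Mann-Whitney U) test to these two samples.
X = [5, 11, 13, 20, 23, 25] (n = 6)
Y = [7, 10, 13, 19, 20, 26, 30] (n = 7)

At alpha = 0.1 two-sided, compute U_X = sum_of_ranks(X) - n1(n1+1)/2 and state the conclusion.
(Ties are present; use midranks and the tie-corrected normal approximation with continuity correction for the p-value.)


Step 1: Combine and sort all 13 observations; assign midranks.
sorted (value, group): (5,X), (7,Y), (10,Y), (11,X), (13,X), (13,Y), (19,Y), (20,X), (20,Y), (23,X), (25,X), (26,Y), (30,Y)
ranks: 5->1, 7->2, 10->3, 11->4, 13->5.5, 13->5.5, 19->7, 20->8.5, 20->8.5, 23->10, 25->11, 26->12, 30->13
Step 2: Rank sum for X: R1 = 1 + 4 + 5.5 + 8.5 + 10 + 11 = 40.
Step 3: U_X = R1 - n1(n1+1)/2 = 40 - 6*7/2 = 40 - 21 = 19.
       U_Y = n1*n2 - U_X = 42 - 19 = 23.
Step 4: Ties are present, so use the tie-corrected normal approximation (with continuity correction) for the p-value.
Step 5: p-value = 0.829863; compare to alpha = 0.1. fail to reject H0.

U_X = 19, p = 0.829863, fail to reject H0 at alpha = 0.1.


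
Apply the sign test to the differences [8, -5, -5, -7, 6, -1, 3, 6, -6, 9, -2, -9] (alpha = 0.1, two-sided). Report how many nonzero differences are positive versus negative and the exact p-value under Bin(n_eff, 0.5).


Step 1: Discard zero differences. Original n = 12; n_eff = number of nonzero differences = 12.
Nonzero differences (with sign): +8, -5, -5, -7, +6, -1, +3, +6, -6, +9, -2, -9
Step 2: Count signs: positive = 5, negative = 7.
Step 3: Under H0: P(positive) = 0.5, so the number of positives S ~ Bin(12, 0.5).
Step 4: Two-sided exact p-value = sum of Bin(12,0.5) probabilities at or below the observed probability = 0.774414.
Step 5: alpha = 0.1. fail to reject H0.

n_eff = 12, pos = 5, neg = 7, p = 0.774414, fail to reject H0.


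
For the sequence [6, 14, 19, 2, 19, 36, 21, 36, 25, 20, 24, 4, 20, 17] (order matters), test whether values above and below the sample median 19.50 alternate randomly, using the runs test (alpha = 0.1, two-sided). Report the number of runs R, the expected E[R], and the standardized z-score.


Step 1: Compute median = 19.50; label A = above, B = below.
Labels in order: BBBBBAAAAAABAB  (n_A = 7, n_B = 7)
Step 2: Count runs R = 5.
Step 3: Under H0 (random ordering), E[R] = 2*n_A*n_B/(n_A+n_B) + 1 = 2*7*7/14 + 1 = 8.0000.
        Var[R] = 2*n_A*n_B*(2*n_A*n_B - n_A - n_B) / ((n_A+n_B)^2 * (n_A+n_B-1)) = 8232/2548 = 3.2308.
        SD[R] = 1.7974.
Step 4: Continuity-corrected z = (R + 0.5 - E[R]) / SD[R] = (5 + 0.5 - 8.0000) / 1.7974 = -1.3909.
Step 5: Two-sided p-value via normal approximation = 2*(1 - Phi(|z|)) = 0.164264.
Step 6: alpha = 0.1. fail to reject H0.

R = 5, z = -1.3909, p = 0.164264, fail to reject H0.


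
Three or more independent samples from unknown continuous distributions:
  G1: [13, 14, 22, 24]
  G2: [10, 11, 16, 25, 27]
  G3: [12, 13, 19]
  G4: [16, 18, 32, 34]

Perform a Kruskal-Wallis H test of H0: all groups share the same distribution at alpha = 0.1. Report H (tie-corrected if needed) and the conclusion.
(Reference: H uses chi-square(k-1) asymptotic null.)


Step 1: Combine all N = 16 observations and assign midranks.
sorted (value, group, rank): (10,G2,1), (11,G2,2), (12,G3,3), (13,G1,4.5), (13,G3,4.5), (14,G1,6), (16,G2,7.5), (16,G4,7.5), (18,G4,9), (19,G3,10), (22,G1,11), (24,G1,12), (25,G2,13), (27,G2,14), (32,G4,15), (34,G4,16)
Step 2: Sum ranks within each group.
R_1 = 33.5 (n_1 = 4)
R_2 = 37.5 (n_2 = 5)
R_3 = 17.5 (n_3 = 3)
R_4 = 47.5 (n_4 = 4)
Step 3: H = 12/(N(N+1)) * sum(R_i^2/n_i) - 3(N+1)
     = 12/(16*17) * (33.5^2/4 + 37.5^2/5 + 17.5^2/3 + 47.5^2/4) - 3*17
     = 0.044118 * 1227.96 - 51
     = 3.174632.
Step 4: Ties present; correction factor C = 1 - 12/(16^3 - 16) = 0.997059. Corrected H = 3.174632 / 0.997059 = 3.183997.
Step 5: Under H0, H ~ chi^2(3); p-value = 0.364117.
Step 6: alpha = 0.1. fail to reject H0.

H = 3.1840, df = 3, p = 0.364117, fail to reject H0.


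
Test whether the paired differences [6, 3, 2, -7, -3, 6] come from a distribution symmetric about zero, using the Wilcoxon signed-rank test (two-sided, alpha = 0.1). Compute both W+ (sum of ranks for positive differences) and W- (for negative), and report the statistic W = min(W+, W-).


Step 1: Drop any zero differences (none here) and take |d_i|.
|d| = [6, 3, 2, 7, 3, 6]
Step 2: Midrank |d_i| (ties get averaged ranks).
ranks: |6|->4.5, |3|->2.5, |2|->1, |7|->6, |3|->2.5, |6|->4.5
Step 3: Attach original signs; sum ranks with positive sign and with negative sign.
W+ = 4.5 + 2.5 + 1 + 4.5 = 12.5
W- = 6 + 2.5 = 8.5
(Check: W+ + W- = 21 should equal n(n+1)/2 = 21.)
Step 4: Test statistic W = min(W+, W-) = 8.5.
Step 5: Ties in |d|, so use the tie-corrected normal approximation.
        E[W] = n(n+1)/4 = 6*7/4 = 10.5.
        Tie groups: |d|=3 (t=2), |d|=6 (t=2); sum(t^3 - t) = 12.
        Var[W] = n(n+1)(2n+1)/24 - sum(t^3-t)/48 = 546/24 - 12/48 = 22.5.
        z = (W - E[W]) / sqrt(Var[W]) = (8.5 - 10.5) / 4.7434 = -0.4216.
        Two-sided p = 2*Phi(z) = 0.673290.
Step 6: alpha = 0.1. fail to reject H0.

W+ = 12.5, W- = 8.5, W = min = 8.5, p = 0.673290, fail to reject H0.


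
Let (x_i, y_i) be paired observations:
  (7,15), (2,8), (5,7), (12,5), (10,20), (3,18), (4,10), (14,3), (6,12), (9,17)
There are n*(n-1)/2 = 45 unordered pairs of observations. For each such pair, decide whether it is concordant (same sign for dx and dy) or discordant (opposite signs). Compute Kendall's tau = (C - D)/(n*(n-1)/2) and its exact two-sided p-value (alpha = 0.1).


Step 1: Enumerate the 45 unordered pairs (i,j) with i<j and classify each by sign(x_j-x_i) * sign(y_j-y_i).
  (1,2):dx=-5,dy=-7->C; (1,3):dx=-2,dy=-8->C; (1,4):dx=+5,dy=-10->D; (1,5):dx=+3,dy=+5->C
  (1,6):dx=-4,dy=+3->D; (1,7):dx=-3,dy=-5->C; (1,8):dx=+7,dy=-12->D; (1,9):dx=-1,dy=-3->C
  (1,10):dx=+2,dy=+2->C; (2,3):dx=+3,dy=-1->D; (2,4):dx=+10,dy=-3->D; (2,5):dx=+8,dy=+12->C
  (2,6):dx=+1,dy=+10->C; (2,7):dx=+2,dy=+2->C; (2,8):dx=+12,dy=-5->D; (2,9):dx=+4,dy=+4->C
  (2,10):dx=+7,dy=+9->C; (3,4):dx=+7,dy=-2->D; (3,5):dx=+5,dy=+13->C; (3,6):dx=-2,dy=+11->D
  (3,7):dx=-1,dy=+3->D; (3,8):dx=+9,dy=-4->D; (3,9):dx=+1,dy=+5->C; (3,10):dx=+4,dy=+10->C
  (4,5):dx=-2,dy=+15->D; (4,6):dx=-9,dy=+13->D; (4,7):dx=-8,dy=+5->D; (4,8):dx=+2,dy=-2->D
  (4,9):dx=-6,dy=+7->D; (4,10):dx=-3,dy=+12->D; (5,6):dx=-7,dy=-2->C; (5,7):dx=-6,dy=-10->C
  (5,8):dx=+4,dy=-17->D; (5,9):dx=-4,dy=-8->C; (5,10):dx=-1,dy=-3->C; (6,7):dx=+1,dy=-8->D
  (6,8):dx=+11,dy=-15->D; (6,9):dx=+3,dy=-6->D; (6,10):dx=+6,dy=-1->D; (7,8):dx=+10,dy=-7->D
  (7,9):dx=+2,dy=+2->C; (7,10):dx=+5,dy=+7->C; (8,9):dx=-8,dy=+9->D; (8,10):dx=-5,dy=+14->D
  (9,10):dx=+3,dy=+5->C
Step 2: C = 21, D = 24, total pairs = 45.
Step 3: tau = (C - D)/(n(n-1)/2) = (21 - 24)/45 = -0.066667.
Step 4: Exact two-sided p-value (enumerate n! = 3628800 permutations of y under H0): p = 0.861801.
Step 5: alpha = 0.1. fail to reject H0.

tau_b = -0.0667 (C=21, D=24), p = 0.861801, fail to reject H0.


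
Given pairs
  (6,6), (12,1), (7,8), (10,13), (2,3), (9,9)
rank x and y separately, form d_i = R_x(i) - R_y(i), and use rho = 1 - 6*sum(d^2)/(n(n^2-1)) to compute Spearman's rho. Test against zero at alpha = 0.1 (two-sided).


Step 1: Rank x and y separately (midranks; no ties here).
rank(x): 6->2, 12->6, 7->3, 10->5, 2->1, 9->4
rank(y): 6->3, 1->1, 8->4, 13->6, 3->2, 9->5
Step 2: d_i = R_x(i) - R_y(i); compute d_i^2.
  (2-3)^2=1, (6-1)^2=25, (3-4)^2=1, (5-6)^2=1, (1-2)^2=1, (4-5)^2=1
sum(d^2) = 30.
Step 3: rho = 1 - 6*30 / (6*(6^2 - 1)) = 1 - 180/210 = 0.142857.
Step 4: Under H0, t = rho * sqrt((n-2)/(1-rho^2)) = 0.2887 ~ t(4).
Step 5: Two-sided p-value from the t-distribution with 4 df = 0.787172.
Step 6: alpha = 0.1. fail to reject H0.

rho = 0.1429, p = 0.787172, fail to reject H0 at alpha = 0.1.


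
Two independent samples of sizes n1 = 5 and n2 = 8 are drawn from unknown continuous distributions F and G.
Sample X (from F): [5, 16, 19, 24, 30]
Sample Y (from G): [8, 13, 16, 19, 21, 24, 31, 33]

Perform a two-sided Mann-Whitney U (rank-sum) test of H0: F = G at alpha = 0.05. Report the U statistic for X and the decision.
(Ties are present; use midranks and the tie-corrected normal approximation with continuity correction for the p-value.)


Step 1: Combine and sort all 13 observations; assign midranks.
sorted (value, group): (5,X), (8,Y), (13,Y), (16,X), (16,Y), (19,X), (19,Y), (21,Y), (24,X), (24,Y), (30,X), (31,Y), (33,Y)
ranks: 5->1, 8->2, 13->3, 16->4.5, 16->4.5, 19->6.5, 19->6.5, 21->8, 24->9.5, 24->9.5, 30->11, 31->12, 33->13
Step 2: Rank sum for X: R1 = 1 + 4.5 + 6.5 + 9.5 + 11 = 32.5.
Step 3: U_X = R1 - n1(n1+1)/2 = 32.5 - 5*6/2 = 32.5 - 15 = 17.5.
       U_Y = n1*n2 - U_X = 40 - 17.5 = 22.5.
Step 4: Ties are present, so use the tie-corrected normal approximation (with continuity correction) for the p-value.
Step 5: p-value = 0.768770; compare to alpha = 0.05. fail to reject H0.

U_X = 17.5, p = 0.768770, fail to reject H0 at alpha = 0.05.


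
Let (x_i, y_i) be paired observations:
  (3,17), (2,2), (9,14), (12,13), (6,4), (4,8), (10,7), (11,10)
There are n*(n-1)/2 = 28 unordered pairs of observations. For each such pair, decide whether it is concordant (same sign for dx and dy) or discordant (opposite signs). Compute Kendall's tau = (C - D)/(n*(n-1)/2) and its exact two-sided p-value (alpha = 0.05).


Step 1: Enumerate the 28 unordered pairs (i,j) with i<j and classify each by sign(x_j-x_i) * sign(y_j-y_i).
  (1,2):dx=-1,dy=-15->C; (1,3):dx=+6,dy=-3->D; (1,4):dx=+9,dy=-4->D; (1,5):dx=+3,dy=-13->D
  (1,6):dx=+1,dy=-9->D; (1,7):dx=+7,dy=-10->D; (1,8):dx=+8,dy=-7->D; (2,3):dx=+7,dy=+12->C
  (2,4):dx=+10,dy=+11->C; (2,5):dx=+4,dy=+2->C; (2,6):dx=+2,dy=+6->C; (2,7):dx=+8,dy=+5->C
  (2,8):dx=+9,dy=+8->C; (3,4):dx=+3,dy=-1->D; (3,5):dx=-3,dy=-10->C; (3,6):dx=-5,dy=-6->C
  (3,7):dx=+1,dy=-7->D; (3,8):dx=+2,dy=-4->D; (4,5):dx=-6,dy=-9->C; (4,6):dx=-8,dy=-5->C
  (4,7):dx=-2,dy=-6->C; (4,8):dx=-1,dy=-3->C; (5,6):dx=-2,dy=+4->D; (5,7):dx=+4,dy=+3->C
  (5,8):dx=+5,dy=+6->C; (6,7):dx=+6,dy=-1->D; (6,8):dx=+7,dy=+2->C; (7,8):dx=+1,dy=+3->C
Step 2: C = 17, D = 11, total pairs = 28.
Step 3: tau = (C - D)/(n(n-1)/2) = (17 - 11)/28 = 0.214286.
Step 4: Exact two-sided p-value (enumerate n! = 40320 permutations of y under H0): p = 0.548413.
Step 5: alpha = 0.05. fail to reject H0.

tau_b = 0.2143 (C=17, D=11), p = 0.548413, fail to reject H0.


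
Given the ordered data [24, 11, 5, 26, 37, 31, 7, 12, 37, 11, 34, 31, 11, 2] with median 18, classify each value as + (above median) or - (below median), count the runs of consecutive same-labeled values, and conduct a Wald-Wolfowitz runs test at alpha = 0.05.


Step 1: Compute median = 18; label A = above, B = below.
Labels in order: ABBAAABBABAABB  (n_A = 7, n_B = 7)
Step 2: Count runs R = 8.
Step 3: Under H0 (random ordering), E[R] = 2*n_A*n_B/(n_A+n_B) + 1 = 2*7*7/14 + 1 = 8.0000.
        Var[R] = 2*n_A*n_B*(2*n_A*n_B - n_A - n_B) / ((n_A+n_B)^2 * (n_A+n_B-1)) = 8232/2548 = 3.2308.
        SD[R] = 1.7974.
Step 4: R = E[R], so z = 0 with no continuity correction.
Step 5: Two-sided p-value via normal approximation = 2*(1 - Phi(|z|)) = 1.000000.
Step 6: alpha = 0.05. fail to reject H0.

R = 8, z = 0.0000, p = 1.000000, fail to reject H0.


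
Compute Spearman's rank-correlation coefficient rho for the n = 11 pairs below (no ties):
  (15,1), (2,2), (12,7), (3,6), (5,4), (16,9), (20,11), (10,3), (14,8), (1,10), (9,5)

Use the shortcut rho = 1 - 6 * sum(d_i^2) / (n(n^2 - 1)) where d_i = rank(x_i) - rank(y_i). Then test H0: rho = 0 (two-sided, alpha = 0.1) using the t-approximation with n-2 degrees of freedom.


Step 1: Rank x and y separately (midranks; no ties here).
rank(x): 15->9, 2->2, 12->7, 3->3, 5->4, 16->10, 20->11, 10->6, 14->8, 1->1, 9->5
rank(y): 1->1, 2->2, 7->7, 6->6, 4->4, 9->9, 11->11, 3->3, 8->8, 10->10, 5->5
Step 2: d_i = R_x(i) - R_y(i); compute d_i^2.
  (9-1)^2=64, (2-2)^2=0, (7-7)^2=0, (3-6)^2=9, (4-4)^2=0, (10-9)^2=1, (11-11)^2=0, (6-3)^2=9, (8-8)^2=0, (1-10)^2=81, (5-5)^2=0
sum(d^2) = 164.
Step 3: rho = 1 - 6*164 / (11*(11^2 - 1)) = 1 - 984/1320 = 0.254545.
Step 4: Under H0, t = rho * sqrt((n-2)/(1-rho^2)) = 0.7896 ~ t(9).
Step 5: Two-sided p-value from the t-distribution with 9 df = 0.450037.
Step 6: alpha = 0.1. fail to reject H0.

rho = 0.2545, p = 0.450037, fail to reject H0 at alpha = 0.1.


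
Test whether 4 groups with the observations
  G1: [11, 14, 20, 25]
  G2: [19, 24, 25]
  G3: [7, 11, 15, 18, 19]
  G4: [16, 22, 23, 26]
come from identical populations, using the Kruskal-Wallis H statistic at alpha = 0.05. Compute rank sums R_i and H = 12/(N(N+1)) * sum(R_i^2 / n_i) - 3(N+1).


Step 1: Combine all N = 16 observations and assign midranks.
sorted (value, group, rank): (7,G3,1), (11,G1,2.5), (11,G3,2.5), (14,G1,4), (15,G3,5), (16,G4,6), (18,G3,7), (19,G2,8.5), (19,G3,8.5), (20,G1,10), (22,G4,11), (23,G4,12), (24,G2,13), (25,G1,14.5), (25,G2,14.5), (26,G4,16)
Step 2: Sum ranks within each group.
R_1 = 31 (n_1 = 4)
R_2 = 36 (n_2 = 3)
R_3 = 24 (n_3 = 5)
R_4 = 45 (n_4 = 4)
Step 3: H = 12/(N(N+1)) * sum(R_i^2/n_i) - 3(N+1)
     = 12/(16*17) * (31^2/4 + 36^2/3 + 24^2/5 + 45^2/4) - 3*17
     = 0.044118 * 1293.7 - 51
     = 6.075000.
Step 4: Ties present; correction factor C = 1 - 18/(16^3 - 16) = 0.995588. Corrected H = 6.075000 / 0.995588 = 6.101920.
Step 5: Under H0, H ~ chi^2(3); p-value = 0.106756.
Step 6: alpha = 0.05. fail to reject H0.

H = 6.1019, df = 3, p = 0.106756, fail to reject H0.


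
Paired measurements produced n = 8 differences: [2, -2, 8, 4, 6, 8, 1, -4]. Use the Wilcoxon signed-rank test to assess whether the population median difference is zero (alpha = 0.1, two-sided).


Step 1: Drop any zero differences (none here) and take |d_i|.
|d| = [2, 2, 8, 4, 6, 8, 1, 4]
Step 2: Midrank |d_i| (ties get averaged ranks).
ranks: |2|->2.5, |2|->2.5, |8|->7.5, |4|->4.5, |6|->6, |8|->7.5, |1|->1, |4|->4.5
Step 3: Attach original signs; sum ranks with positive sign and with negative sign.
W+ = 2.5 + 7.5 + 4.5 + 6 + 7.5 + 1 = 29
W- = 2.5 + 4.5 = 7
(Check: W+ + W- = 36 should equal n(n+1)/2 = 36.)
Step 4: Test statistic W = min(W+, W-) = 7.
Step 5: Ties in |d|, so use the tie-corrected normal approximation.
        E[W] = n(n+1)/4 = 8*9/4 = 18.
        Tie groups: |d|=2 (t=2), |d|=4 (t=2), |d|=8 (t=2); sum(t^3 - t) = 18.
        Var[W] = n(n+1)(2n+1)/24 - sum(t^3-t)/48 = 1224/24 - 18/48 = 50.625.
        z = (W - E[W]) / sqrt(Var[W]) = (7 - 18) / 7.1151 = -1.5460.
        Two-sided p = 2*Phi(z) = 0.122104.
Step 6: alpha = 0.1. fail to reject H0.

W+ = 29, W- = 7, W = min = 7, p = 0.122104, fail to reject H0.


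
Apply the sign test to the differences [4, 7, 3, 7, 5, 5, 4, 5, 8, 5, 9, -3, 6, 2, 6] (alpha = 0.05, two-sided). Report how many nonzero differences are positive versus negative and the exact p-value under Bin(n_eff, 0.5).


Step 1: Discard zero differences. Original n = 15; n_eff = number of nonzero differences = 15.
Nonzero differences (with sign): +4, +7, +3, +7, +5, +5, +4, +5, +8, +5, +9, -3, +6, +2, +6
Step 2: Count signs: positive = 14, negative = 1.
Step 3: Under H0: P(positive) = 0.5, so the number of positives S ~ Bin(15, 0.5).
Step 4: Two-sided exact p-value = sum of Bin(15,0.5) probabilities at or below the observed probability = 0.000977.
Step 5: alpha = 0.05. reject H0.

n_eff = 15, pos = 14, neg = 1, p = 0.000977, reject H0.


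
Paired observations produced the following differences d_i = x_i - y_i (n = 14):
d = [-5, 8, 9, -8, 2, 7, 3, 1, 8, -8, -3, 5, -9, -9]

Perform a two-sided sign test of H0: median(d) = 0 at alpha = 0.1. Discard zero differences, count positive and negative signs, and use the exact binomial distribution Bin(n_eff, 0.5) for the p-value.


Step 1: Discard zero differences. Original n = 14; n_eff = number of nonzero differences = 14.
Nonzero differences (with sign): -5, +8, +9, -8, +2, +7, +3, +1, +8, -8, -3, +5, -9, -9
Step 2: Count signs: positive = 8, negative = 6.
Step 3: Under H0: P(positive) = 0.5, so the number of positives S ~ Bin(14, 0.5).
Step 4: Two-sided exact p-value = sum of Bin(14,0.5) probabilities at or below the observed probability = 0.790527.
Step 5: alpha = 0.1. fail to reject H0.

n_eff = 14, pos = 8, neg = 6, p = 0.790527, fail to reject H0.


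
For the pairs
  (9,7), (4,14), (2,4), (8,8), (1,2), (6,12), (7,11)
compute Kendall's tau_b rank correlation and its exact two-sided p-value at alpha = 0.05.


Step 1: Enumerate the 21 unordered pairs (i,j) with i<j and classify each by sign(x_j-x_i) * sign(y_j-y_i).
  (1,2):dx=-5,dy=+7->D; (1,3):dx=-7,dy=-3->C; (1,4):dx=-1,dy=+1->D; (1,5):dx=-8,dy=-5->C
  (1,6):dx=-3,dy=+5->D; (1,7):dx=-2,dy=+4->D; (2,3):dx=-2,dy=-10->C; (2,4):dx=+4,dy=-6->D
  (2,5):dx=-3,dy=-12->C; (2,6):dx=+2,dy=-2->D; (2,7):dx=+3,dy=-3->D; (3,4):dx=+6,dy=+4->C
  (3,5):dx=-1,dy=-2->C; (3,6):dx=+4,dy=+8->C; (3,7):dx=+5,dy=+7->C; (4,5):dx=-7,dy=-6->C
  (4,6):dx=-2,dy=+4->D; (4,7):dx=-1,dy=+3->D; (5,6):dx=+5,dy=+10->C; (5,7):dx=+6,dy=+9->C
  (6,7):dx=+1,dy=-1->D
Step 2: C = 11, D = 10, total pairs = 21.
Step 3: tau = (C - D)/(n(n-1)/2) = (11 - 10)/21 = 0.047619.
Step 4: Exact two-sided p-value (enumerate n! = 5040 permutations of y under H0): p = 1.000000.
Step 5: alpha = 0.05. fail to reject H0.

tau_b = 0.0476 (C=11, D=10), p = 1.000000, fail to reject H0.


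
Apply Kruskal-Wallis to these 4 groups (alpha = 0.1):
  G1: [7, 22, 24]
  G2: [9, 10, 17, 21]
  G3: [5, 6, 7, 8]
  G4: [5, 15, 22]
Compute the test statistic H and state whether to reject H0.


Step 1: Combine all N = 14 observations and assign midranks.
sorted (value, group, rank): (5,G3,1.5), (5,G4,1.5), (6,G3,3), (7,G1,4.5), (7,G3,4.5), (8,G3,6), (9,G2,7), (10,G2,8), (15,G4,9), (17,G2,10), (21,G2,11), (22,G1,12.5), (22,G4,12.5), (24,G1,14)
Step 2: Sum ranks within each group.
R_1 = 31 (n_1 = 3)
R_2 = 36 (n_2 = 4)
R_3 = 15 (n_3 = 4)
R_4 = 23 (n_4 = 3)
Step 3: H = 12/(N(N+1)) * sum(R_i^2/n_i) - 3(N+1)
     = 12/(14*15) * (31^2/3 + 36^2/4 + 15^2/4 + 23^2/3) - 3*15
     = 0.057143 * 876.917 - 45
     = 5.109524.
Step 4: Ties present; correction factor C = 1 - 18/(14^3 - 14) = 0.993407. Corrected H = 5.109524 / 0.993407 = 5.143437.
Step 5: Under H0, H ~ chi^2(3); p-value = 0.161590.
Step 6: alpha = 0.1. fail to reject H0.

H = 5.1434, df = 3, p = 0.161590, fail to reject H0.


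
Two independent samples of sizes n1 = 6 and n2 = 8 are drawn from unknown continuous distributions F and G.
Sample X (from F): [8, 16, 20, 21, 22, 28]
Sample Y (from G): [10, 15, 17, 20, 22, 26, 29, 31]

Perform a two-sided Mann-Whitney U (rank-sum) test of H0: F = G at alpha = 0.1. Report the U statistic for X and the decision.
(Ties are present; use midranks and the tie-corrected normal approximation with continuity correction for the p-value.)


Step 1: Combine and sort all 14 observations; assign midranks.
sorted (value, group): (8,X), (10,Y), (15,Y), (16,X), (17,Y), (20,X), (20,Y), (21,X), (22,X), (22,Y), (26,Y), (28,X), (29,Y), (31,Y)
ranks: 8->1, 10->2, 15->3, 16->4, 17->5, 20->6.5, 20->6.5, 21->8, 22->9.5, 22->9.5, 26->11, 28->12, 29->13, 31->14
Step 2: Rank sum for X: R1 = 1 + 4 + 6.5 + 8 + 9.5 + 12 = 41.
Step 3: U_X = R1 - n1(n1+1)/2 = 41 - 6*7/2 = 41 - 21 = 20.
       U_Y = n1*n2 - U_X = 48 - 20 = 28.
Step 4: Ties are present, so use the tie-corrected normal approximation (with continuity correction) for the p-value.
Step 5: p-value = 0.650661; compare to alpha = 0.1. fail to reject H0.

U_X = 20, p = 0.650661, fail to reject H0 at alpha = 0.1.
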